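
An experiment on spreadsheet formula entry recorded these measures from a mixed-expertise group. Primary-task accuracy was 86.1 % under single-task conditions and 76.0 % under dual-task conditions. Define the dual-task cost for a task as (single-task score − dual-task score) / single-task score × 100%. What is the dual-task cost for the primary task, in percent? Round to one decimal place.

Cost = (86.1 − 76.0) / 86.1 × 100%
     = 10.1000 / 86.1 × 100% = 11.7305%.
≈ 11.7%.

11.7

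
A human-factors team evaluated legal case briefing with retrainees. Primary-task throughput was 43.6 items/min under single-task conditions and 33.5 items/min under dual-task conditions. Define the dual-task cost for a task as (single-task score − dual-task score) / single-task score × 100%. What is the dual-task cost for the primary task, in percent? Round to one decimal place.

Cost = (43.6 − 33.5) / 43.6 × 100%
     = 10.1000 / 43.6 × 100% = 23.1651%.
≈ 23.2%.

23.2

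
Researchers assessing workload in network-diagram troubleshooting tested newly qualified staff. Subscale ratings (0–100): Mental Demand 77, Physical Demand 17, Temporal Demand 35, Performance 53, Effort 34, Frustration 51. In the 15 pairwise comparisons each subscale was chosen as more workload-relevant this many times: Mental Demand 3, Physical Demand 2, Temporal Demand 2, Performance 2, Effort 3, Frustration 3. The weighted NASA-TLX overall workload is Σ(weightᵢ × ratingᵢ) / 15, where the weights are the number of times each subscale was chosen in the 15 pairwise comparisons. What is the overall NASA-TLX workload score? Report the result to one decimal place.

The tallies are the weights (they sum to 15).
Weighted sum = 3·77 + 2·17 + 2·35 + 2·53 + 3·34 + 3·51
            = 231 + 34 + 70 + 106 + 102 + 153 = 696.
Overall workload = 696 / 15 = 46.4000 ≈ 46.4.

46.4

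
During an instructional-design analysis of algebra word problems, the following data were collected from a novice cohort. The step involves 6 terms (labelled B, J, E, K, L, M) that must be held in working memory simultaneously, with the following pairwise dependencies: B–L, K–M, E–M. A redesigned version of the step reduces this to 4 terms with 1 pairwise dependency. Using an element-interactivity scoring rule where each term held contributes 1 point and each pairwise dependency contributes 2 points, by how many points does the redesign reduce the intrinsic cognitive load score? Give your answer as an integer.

Original: 6 × 1 + 3 × 2 = 6 + 6 = 12.
Redesigned: 4 × 1 + 1 × 2 = 4 + 2 = 6.
Reduction = 12 − 6 = 6.

6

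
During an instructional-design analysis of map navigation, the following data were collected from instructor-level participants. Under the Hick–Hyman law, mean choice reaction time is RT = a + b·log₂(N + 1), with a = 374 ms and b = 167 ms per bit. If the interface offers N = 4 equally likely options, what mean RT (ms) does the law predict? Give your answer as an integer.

762

log₂(4 + 1) = log₂(5) = 2.3219.
RT = 374 + 167 × 2.3219 = 374 + 387.7573 = 761.7573 ms.
≈ 762 ms.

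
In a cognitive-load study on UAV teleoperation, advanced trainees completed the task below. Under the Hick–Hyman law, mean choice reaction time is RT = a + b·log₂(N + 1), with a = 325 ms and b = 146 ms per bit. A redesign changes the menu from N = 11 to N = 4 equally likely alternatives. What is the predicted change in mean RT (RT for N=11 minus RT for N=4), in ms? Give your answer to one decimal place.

RT(11) = 325 + 146·log₂(12) = 325 + 146·3.5850 = 848.4100 ms.
RT(4) = 325 + 146·log₂(5) = 325 + 146·2.3219 = 663.9974 ms.
Difference = 848.4100 − 663.9974 = 184.4126 ≈ 184.4 ms.

184.4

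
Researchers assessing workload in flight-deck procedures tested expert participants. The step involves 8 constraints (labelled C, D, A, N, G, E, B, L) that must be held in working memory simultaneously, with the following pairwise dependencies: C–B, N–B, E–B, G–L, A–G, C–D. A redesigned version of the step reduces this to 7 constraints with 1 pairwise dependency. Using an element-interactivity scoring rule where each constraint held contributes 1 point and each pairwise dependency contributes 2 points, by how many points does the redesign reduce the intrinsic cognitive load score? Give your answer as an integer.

11

Original: 8 × 1 + 6 × 2 = 8 + 12 = 20.
Redesigned: 7 × 1 + 1 × 2 = 7 + 2 = 9.
Reduction = 20 − 9 = 11.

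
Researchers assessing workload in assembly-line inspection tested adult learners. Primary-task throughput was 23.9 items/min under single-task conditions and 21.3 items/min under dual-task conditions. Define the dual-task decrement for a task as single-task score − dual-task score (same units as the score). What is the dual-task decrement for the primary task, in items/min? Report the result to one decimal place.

2.6

Decrement = 23.9 − 21.3 = 2.6000 items/min ≈ 2.6 items/min.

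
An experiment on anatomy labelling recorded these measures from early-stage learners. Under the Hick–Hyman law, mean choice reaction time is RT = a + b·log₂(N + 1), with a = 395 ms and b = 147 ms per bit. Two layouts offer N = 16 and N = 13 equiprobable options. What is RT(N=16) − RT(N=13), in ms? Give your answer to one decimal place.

41.2

RT(16) = 395 + 147·log₂(17) = 395 + 147·4.0875 = 995.8625 ms.
RT(13) = 395 + 147·log₂(14) = 395 + 147·3.8074 = 954.6878 ms.
Difference = 995.8625 − 954.6878 = 41.1747 ≈ 41.2 ms.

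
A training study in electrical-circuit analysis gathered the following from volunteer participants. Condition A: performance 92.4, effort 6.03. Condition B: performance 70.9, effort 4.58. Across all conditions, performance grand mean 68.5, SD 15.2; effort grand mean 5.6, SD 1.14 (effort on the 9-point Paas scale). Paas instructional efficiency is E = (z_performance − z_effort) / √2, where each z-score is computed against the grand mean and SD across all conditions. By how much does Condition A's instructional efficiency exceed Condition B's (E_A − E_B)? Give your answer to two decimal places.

0.10

Condition A: z_P = (92.4 − 68.5)/15.2 = 1.5724; z_E = (6.03 − 5.6)/1.14 = 0.3772; E_A = (1.5724 − 0.3772)/√2 = 0.8451.
Condition B: z_P = (70.9 − 68.5)/15.2 = 0.1579; z_E = (4.58 − 5.6)/1.14 = -0.8947; E_B = (0.1579 − (-0.8947))/√2 = 0.7443.
E_A − E_B = 0.8451 − 0.7443 = 0.1008 ≈ 0.10.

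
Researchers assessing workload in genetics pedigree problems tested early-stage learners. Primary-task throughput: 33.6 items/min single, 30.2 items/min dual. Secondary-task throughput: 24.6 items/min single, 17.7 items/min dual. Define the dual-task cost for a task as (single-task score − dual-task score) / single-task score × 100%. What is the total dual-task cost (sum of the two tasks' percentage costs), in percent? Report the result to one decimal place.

38.2

Primary cost = (33.6 − 30.2) / 33.6 × 100% = 10.1190%.
Secondary cost = (24.6 − 17.7) / 24.6 × 100% = 28.0488%.
Total = 10.1190% + 28.0488% = 38.1678% ≈ 38.2%.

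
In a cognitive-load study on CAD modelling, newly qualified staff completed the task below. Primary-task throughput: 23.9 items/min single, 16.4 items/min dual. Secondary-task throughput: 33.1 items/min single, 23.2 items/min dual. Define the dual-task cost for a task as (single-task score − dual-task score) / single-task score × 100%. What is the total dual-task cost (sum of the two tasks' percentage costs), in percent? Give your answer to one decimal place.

61.3

Primary cost = (23.9 − 16.4) / 23.9 × 100% = 31.3808%.
Secondary cost = (33.1 − 23.2) / 33.1 × 100% = 29.9094%.
Total = 31.3808% + 29.9094% = 61.2902% ≈ 61.3%.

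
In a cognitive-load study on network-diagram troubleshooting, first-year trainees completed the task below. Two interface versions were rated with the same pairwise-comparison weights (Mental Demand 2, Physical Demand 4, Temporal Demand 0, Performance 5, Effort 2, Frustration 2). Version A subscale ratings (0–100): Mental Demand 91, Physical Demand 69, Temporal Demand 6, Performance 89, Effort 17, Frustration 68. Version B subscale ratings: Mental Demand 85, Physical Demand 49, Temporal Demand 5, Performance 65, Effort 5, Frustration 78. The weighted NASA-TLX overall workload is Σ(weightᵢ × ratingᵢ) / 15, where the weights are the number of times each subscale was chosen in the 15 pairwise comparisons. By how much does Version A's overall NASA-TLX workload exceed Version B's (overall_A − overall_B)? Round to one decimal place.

Version A weighted sum = 2·91 + 4·69 + 0·6 + 5·89 + 2·17 + 2·68 = 182 + 276 + 0 + 445 + 34 + 136 = 1073; overall_A = 1073/15 = 71.5333.
Version B weighted sum = 2·85 + 4·49 + 0·5 + 5·65 + 2·5 + 2·78 = 170 + 196 + 0 + 325 + 10 + 156 = 857; overall_B = 857/15 = 57.1333.
Difference = 71.5333 − 57.1333 = 14.4000 ≈ 14.4.

14.4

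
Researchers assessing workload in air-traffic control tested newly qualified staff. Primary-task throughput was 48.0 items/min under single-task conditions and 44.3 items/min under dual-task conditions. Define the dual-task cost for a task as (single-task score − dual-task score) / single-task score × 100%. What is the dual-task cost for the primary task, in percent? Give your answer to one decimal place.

7.7

Cost = (48.0 − 44.3) / 48.0 × 100%
     = 3.7000 / 48.0 × 100% = 7.7083%.
≈ 7.7%.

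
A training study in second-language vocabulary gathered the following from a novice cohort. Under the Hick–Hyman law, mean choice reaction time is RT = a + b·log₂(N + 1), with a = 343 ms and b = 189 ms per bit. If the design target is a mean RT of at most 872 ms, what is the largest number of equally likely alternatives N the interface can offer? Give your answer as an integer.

Set 343 + 189·log₂(N + 1) ≤ 872.
log₂(N + 1) ≤ (872 − 343) / 189 = 2.7989.
N + 1 ≤ 2^2.7989 = 6.9591.
N ≤ 5.9591, so the largest integer N is 5.

5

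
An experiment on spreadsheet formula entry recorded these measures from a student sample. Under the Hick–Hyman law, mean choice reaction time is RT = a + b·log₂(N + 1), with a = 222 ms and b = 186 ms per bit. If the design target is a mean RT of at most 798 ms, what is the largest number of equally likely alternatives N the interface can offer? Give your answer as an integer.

7

Set 222 + 186·log₂(N + 1) ≤ 798.
log₂(N + 1) ≤ (798 − 222) / 186 = 3.0968.
N + 1 ≤ 2^3.0968 = 8.5552.
N ≤ 7.5552, so the largest integer N is 7.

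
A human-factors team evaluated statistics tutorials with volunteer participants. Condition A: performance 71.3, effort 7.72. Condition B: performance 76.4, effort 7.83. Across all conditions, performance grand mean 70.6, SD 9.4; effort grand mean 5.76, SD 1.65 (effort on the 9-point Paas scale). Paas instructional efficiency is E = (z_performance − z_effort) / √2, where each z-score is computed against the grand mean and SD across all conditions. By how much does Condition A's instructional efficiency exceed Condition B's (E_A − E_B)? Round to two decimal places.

-0.34

Condition A: z_P = (71.3 − 70.6)/9.4 = 0.0745; z_E = (7.72 − 5.76)/1.65 = 1.1879; E_A = (0.0745 − 1.1879)/√2 = -0.7873.
Condition B: z_P = (76.4 − 70.6)/9.4 = 0.6170; z_E = (7.83 − 5.76)/1.65 = 1.2545; E_B = (0.6170 − 1.2545)/√2 = -0.4508.
E_A − E_B = -0.7873 − (-0.4508) = -0.3365 ≈ -0.34.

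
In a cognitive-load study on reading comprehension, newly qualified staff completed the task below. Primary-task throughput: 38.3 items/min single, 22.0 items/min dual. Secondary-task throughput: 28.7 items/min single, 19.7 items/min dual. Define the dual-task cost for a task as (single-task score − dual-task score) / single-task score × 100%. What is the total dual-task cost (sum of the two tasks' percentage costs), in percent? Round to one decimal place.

73.9

Primary cost = (38.3 − 22.0) / 38.3 × 100% = 42.5587%.
Secondary cost = (28.7 − 19.7) / 28.7 × 100% = 31.3589%.
Total = 42.5587% + 31.3589% = 73.9176% ≈ 73.9%.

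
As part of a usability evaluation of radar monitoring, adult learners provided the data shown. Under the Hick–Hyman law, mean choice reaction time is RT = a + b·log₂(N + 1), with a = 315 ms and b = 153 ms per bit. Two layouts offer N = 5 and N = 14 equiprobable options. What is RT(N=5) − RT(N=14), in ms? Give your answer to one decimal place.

-202.3

RT(5) = 315 + 153·log₂(6) = 315 + 153·2.5850 = 710.5050 ms.
RT(14) = 315 + 153·log₂(15) = 315 + 153·3.9069 = 912.7557 ms.
Difference = 710.5050 − 912.7557 = -202.2507 ≈ -202.3 ms.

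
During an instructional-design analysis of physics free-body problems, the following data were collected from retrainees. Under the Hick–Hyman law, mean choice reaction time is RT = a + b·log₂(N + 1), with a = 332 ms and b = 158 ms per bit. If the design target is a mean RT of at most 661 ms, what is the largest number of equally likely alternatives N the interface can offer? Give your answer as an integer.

Set 332 + 158·log₂(N + 1) ≤ 661.
log₂(N + 1) ≤ (661 − 332) / 158 = 2.0823.
N + 1 ≤ 2^2.0823 = 4.2348.
N ≤ 3.2348, so the largest integer N is 3.

3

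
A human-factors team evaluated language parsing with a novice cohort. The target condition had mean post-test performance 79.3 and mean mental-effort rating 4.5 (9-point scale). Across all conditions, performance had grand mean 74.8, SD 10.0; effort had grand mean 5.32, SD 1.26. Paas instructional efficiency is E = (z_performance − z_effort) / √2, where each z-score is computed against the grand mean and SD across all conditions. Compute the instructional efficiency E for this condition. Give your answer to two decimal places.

z_performance = (79.3 − 74.8) / 10.0 = 4.5000 / 10.0 = 0.4500.
z_effort = (4.5 − 5.32) / 1.26 = -0.8200 / 1.26 = -0.6508.
z_P − z_E = 0.4500 − (-0.6508) = 1.1008.
E = 1.1008 / √2 = 1.1008 / 1.41421 = 0.7784 ≈ 0.78.

0.78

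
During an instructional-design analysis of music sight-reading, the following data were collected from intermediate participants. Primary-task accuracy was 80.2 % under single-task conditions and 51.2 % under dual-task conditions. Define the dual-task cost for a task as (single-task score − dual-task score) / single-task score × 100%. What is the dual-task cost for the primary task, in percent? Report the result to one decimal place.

36.2

Cost = (80.2 − 51.2) / 80.2 × 100%
     = 29.0000 / 80.2 × 100% = 36.1596%.
≈ 36.2%.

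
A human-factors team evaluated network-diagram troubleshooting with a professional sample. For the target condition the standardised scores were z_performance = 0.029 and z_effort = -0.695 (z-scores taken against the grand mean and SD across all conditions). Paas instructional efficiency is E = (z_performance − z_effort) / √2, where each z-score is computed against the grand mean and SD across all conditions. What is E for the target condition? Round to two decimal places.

z_P − z_E = 0.029 − (-0.695) = 0.7240.
E = 0.7240 / √2 = 0.7240 / 1.41421 = 0.5119 ≈ 0.51.

0.51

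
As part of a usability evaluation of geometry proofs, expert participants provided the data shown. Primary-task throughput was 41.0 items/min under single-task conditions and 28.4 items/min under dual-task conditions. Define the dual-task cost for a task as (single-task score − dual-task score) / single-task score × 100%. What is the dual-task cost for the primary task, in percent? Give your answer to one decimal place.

30.7

Cost = (41.0 − 28.4) / 41.0 × 100%
     = 12.6000 / 41.0 × 100% = 30.7317%.
≈ 30.7%.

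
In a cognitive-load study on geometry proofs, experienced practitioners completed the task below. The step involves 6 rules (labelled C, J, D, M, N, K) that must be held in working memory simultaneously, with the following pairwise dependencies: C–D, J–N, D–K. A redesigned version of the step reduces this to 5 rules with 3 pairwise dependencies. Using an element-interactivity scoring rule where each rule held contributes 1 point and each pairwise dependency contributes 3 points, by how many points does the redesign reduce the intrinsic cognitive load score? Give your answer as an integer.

1

Original: 6 × 1 + 3 × 3 = 6 + 9 = 15.
Redesigned: 5 × 1 + 3 × 3 = 5 + 9 = 14.
Reduction = 15 − 14 = 1.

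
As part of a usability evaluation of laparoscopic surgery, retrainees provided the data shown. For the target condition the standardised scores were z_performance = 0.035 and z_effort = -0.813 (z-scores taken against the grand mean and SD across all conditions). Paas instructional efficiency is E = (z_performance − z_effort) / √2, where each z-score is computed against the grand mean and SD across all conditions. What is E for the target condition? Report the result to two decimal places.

0.60

z_P − z_E = 0.035 − (-0.813) = 0.8480.
E = 0.8480 / √2 = 0.8480 / 1.41421 = 0.5996 ≈ 0.60.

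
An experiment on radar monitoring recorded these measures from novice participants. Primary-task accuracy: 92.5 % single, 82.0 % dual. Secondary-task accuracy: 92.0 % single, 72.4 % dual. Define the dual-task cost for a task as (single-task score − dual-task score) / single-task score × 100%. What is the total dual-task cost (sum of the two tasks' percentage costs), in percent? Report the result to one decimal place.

Primary cost = (92.5 − 82.0) / 92.5 × 100% = 11.3514%.
Secondary cost = (92.0 − 72.4) / 92.0 × 100% = 21.3043%.
Total = 11.3514% + 21.3043% = 32.6557% ≈ 32.7%.

32.7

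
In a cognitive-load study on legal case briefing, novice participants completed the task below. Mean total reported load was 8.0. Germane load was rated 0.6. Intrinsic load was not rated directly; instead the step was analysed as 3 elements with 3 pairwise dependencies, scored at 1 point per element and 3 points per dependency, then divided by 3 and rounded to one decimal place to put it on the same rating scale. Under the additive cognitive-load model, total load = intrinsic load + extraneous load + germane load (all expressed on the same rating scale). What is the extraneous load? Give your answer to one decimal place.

Intrinsic (element-interactivity): (3 × 1 + 3 × 3) / 3 = 12 / 3 = 4.0000 → 4.0.
extraneous load = total − intrinsic − germane
             = 8.0 − 4.0 − 0.6 = 3.4.

3.4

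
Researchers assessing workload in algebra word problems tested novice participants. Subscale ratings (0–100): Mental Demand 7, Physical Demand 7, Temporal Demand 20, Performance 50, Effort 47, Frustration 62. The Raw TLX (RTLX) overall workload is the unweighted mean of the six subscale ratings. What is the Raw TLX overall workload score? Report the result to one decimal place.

Sum of ratings = 7 + 7 + 20 + 50 + 47 + 62 = 193.
RTLX = 193 / 6 = 32.1667 ≈ 32.2.

32.2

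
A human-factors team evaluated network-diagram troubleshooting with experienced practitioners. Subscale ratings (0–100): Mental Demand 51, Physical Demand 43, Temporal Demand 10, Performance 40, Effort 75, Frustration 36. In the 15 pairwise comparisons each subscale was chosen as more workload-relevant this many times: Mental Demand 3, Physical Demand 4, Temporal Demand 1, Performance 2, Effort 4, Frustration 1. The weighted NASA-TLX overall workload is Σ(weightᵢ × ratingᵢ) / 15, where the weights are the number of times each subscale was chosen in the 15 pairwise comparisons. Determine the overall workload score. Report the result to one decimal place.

50.1

The tallies are the weights (they sum to 15).
Weighted sum = 3·51 + 4·43 + 1·10 + 2·40 + 4·75 + 1·36
            = 153 + 172 + 10 + 80 + 300 + 36 = 751.
Overall workload = 751 / 15 = 50.0667 ≈ 50.1.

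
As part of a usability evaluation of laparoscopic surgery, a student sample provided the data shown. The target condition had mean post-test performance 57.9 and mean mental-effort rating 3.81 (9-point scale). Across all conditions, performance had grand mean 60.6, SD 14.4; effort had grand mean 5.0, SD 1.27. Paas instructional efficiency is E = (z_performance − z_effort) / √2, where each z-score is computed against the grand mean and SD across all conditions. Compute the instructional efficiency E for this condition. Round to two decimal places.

0.53

z_performance = (57.9 − 60.6) / 14.4 = -2.7000 / 14.4 = -0.1875.
z_effort = (3.81 − 5.0) / 1.27 = -1.1900 / 1.27 = -0.9370.
z_P − z_E = -0.1875 − (-0.9370) = 0.7495.
E = 0.7495 / √2 = 0.7495 / 1.41421 = 0.5300 ≈ 0.53.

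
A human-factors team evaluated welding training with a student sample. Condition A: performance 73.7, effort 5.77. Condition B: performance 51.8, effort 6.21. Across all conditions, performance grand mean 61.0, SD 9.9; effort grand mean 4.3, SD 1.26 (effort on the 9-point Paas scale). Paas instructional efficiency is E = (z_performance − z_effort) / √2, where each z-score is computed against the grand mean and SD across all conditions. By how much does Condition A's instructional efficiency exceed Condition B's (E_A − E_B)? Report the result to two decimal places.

1.81

Condition A: z_P = (73.7 − 61.0)/9.9 = 1.2828; z_E = (5.77 − 4.3)/1.26 = 1.1667; E_A = (1.2828 − 1.1667)/√2 = 0.0821.
Condition B: z_P = (51.8 − 61.0)/9.9 = -0.9293; z_E = (6.21 − 4.3)/1.26 = 1.5159; E_B = (-0.9293 − 1.5159)/√2 = -1.7290.
E_A − E_B = 0.0821 − (-1.7290) = 1.8111 ≈ 1.81.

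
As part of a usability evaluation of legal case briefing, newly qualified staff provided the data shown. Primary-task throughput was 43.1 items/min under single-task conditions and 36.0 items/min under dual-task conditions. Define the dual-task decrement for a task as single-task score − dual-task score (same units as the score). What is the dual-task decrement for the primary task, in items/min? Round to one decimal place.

7.1

Decrement = 43.1 − 36.0 = 7.1000 items/min ≈ 7.1 items/min.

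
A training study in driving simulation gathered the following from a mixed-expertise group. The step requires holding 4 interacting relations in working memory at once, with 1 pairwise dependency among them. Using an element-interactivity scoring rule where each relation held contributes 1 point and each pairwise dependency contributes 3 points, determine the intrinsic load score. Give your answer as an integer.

7

Element contribution: 4 × 1 = 4.
Interaction contribution: 1 × 3 = 3.
Intrinsic load = 4 + 3 = 7.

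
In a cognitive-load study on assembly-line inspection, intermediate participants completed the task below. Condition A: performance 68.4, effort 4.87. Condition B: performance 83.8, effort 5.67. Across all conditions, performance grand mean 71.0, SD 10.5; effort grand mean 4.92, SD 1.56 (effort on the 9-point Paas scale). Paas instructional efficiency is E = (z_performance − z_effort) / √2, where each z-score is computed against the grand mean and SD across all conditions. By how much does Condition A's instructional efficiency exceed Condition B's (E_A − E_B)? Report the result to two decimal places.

Condition A: z_P = (68.4 − 71.0)/10.5 = -0.2476; z_E = (4.87 − 4.92)/1.56 = -0.0321; E_A = (-0.2476 − (-0.0321))/√2 = -0.1524.
Condition B: z_P = (83.8 − 71.0)/10.5 = 1.2190; z_E = (5.67 − 4.92)/1.56 = 0.4808; E_B = (1.2190 − 0.4808)/√2 = 0.5220.
E_A − E_B = -0.1524 − 0.5220 = -0.6744 ≈ -0.67.

-0.67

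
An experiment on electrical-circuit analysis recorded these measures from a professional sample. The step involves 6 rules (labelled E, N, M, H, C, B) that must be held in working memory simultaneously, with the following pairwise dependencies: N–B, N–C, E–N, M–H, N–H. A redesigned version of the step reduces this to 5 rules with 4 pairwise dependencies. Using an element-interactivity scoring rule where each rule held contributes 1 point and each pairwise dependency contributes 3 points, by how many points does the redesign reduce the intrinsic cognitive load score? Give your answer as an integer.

4

Original: 6 × 1 + 5 × 3 = 6 + 15 = 21.
Redesigned: 5 × 1 + 4 × 3 = 5 + 12 = 17.
Reduction = 21 − 17 = 4.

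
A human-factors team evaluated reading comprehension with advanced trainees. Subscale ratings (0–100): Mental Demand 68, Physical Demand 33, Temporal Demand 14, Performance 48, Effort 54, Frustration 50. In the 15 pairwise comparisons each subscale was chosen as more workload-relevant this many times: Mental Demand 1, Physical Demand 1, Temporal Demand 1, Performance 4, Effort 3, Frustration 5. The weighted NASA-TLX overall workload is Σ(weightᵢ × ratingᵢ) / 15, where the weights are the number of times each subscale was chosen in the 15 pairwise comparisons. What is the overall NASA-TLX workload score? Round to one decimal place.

The tallies are the weights (they sum to 15).
Weighted sum = 1·68 + 1·33 + 1·14 + 4·48 + 3·54 + 5·50
            = 68 + 33 + 14 + 192 + 162 + 250 = 719.
Overall workload = 719 / 15 = 47.9333 ≈ 47.9.

47.9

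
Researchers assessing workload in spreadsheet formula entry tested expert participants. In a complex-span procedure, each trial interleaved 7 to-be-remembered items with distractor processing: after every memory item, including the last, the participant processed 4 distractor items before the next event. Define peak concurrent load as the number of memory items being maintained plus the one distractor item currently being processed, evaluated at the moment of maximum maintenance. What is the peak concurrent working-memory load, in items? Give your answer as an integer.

8

Maintenance is greatest during the distractor(s) after memory item 7: all 7 memory items are being held.
One distractor item is concurrently being processed.
Peak concurrent load = 7 + 1 = 8 items.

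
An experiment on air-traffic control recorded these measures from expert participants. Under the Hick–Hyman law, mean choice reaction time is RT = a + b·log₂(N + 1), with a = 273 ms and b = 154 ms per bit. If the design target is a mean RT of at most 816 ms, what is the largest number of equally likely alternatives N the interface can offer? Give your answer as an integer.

Set 273 + 154·log₂(N + 1) ≤ 816.
log₂(N + 1) ≤ (816 − 273) / 154 = 3.5260.
N + 1 ≤ 2^3.5260 = 11.5195.
N ≤ 10.5195, so the largest integer N is 10.

10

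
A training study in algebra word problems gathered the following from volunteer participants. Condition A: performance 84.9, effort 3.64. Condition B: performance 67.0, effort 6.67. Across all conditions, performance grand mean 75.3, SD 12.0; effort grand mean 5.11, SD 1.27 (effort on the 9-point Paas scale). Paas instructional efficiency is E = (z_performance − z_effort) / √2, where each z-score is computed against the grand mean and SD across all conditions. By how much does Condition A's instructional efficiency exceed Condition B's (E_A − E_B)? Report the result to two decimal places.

2.74

Condition A: z_P = (84.9 − 75.3)/12.0 = 0.8000; z_E = (3.64 − 5.11)/1.27 = -1.1575; E_A = (0.8000 − (-1.1575))/√2 = 1.3842.
Condition B: z_P = (67.0 − 75.3)/12.0 = -0.6917; z_E = (6.67 − 5.11)/1.27 = 1.2283; E_B = (-0.6917 − 1.2283)/√2 = -1.3576.
E_A − E_B = 1.3842 − (-1.3576) = 2.7418 ≈ 2.74.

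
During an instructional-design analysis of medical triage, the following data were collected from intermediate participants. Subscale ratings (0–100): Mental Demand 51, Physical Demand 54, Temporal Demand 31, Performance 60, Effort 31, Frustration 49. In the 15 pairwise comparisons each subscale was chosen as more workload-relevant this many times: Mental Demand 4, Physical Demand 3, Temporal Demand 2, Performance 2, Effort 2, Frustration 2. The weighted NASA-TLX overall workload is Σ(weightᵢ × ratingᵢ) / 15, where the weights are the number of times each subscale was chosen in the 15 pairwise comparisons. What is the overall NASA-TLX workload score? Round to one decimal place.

The tallies are the weights (they sum to 15).
Weighted sum = 4·51 + 3·54 + 2·31 + 2·60 + 2·31 + 2·49
            = 204 + 162 + 62 + 120 + 62 + 98 = 708.
Overall workload = 708 / 15 = 47.2000 ≈ 47.2.

47.2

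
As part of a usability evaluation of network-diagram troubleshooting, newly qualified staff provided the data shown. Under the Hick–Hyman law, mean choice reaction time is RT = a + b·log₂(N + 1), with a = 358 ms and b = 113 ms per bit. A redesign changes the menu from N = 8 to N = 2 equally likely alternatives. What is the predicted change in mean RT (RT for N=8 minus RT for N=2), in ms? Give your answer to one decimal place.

RT(8) = 358 + 113·log₂(9) = 358 + 113·3.1699 = 716.1987 ms.
RT(2) = 358 + 113·log₂(3) = 358 + 113·1.5850 = 537.1050 ms.
Difference = 716.1987 − 537.1050 = 179.0937 ≈ 179.1 ms.

179.1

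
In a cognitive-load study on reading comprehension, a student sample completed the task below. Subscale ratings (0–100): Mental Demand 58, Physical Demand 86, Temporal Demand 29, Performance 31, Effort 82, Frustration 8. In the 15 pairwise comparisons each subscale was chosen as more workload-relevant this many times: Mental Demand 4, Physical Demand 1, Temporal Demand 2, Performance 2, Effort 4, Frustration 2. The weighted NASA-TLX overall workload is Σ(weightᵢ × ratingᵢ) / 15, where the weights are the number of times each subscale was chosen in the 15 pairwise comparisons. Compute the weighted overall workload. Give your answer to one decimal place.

52.1

The tallies are the weights (they sum to 15).
Weighted sum = 4·58 + 1·86 + 2·29 + 2·31 + 4·82 + 2·8
            = 232 + 86 + 58 + 62 + 328 + 16 = 782.
Overall workload = 782 / 15 = 52.1333 ≈ 52.1.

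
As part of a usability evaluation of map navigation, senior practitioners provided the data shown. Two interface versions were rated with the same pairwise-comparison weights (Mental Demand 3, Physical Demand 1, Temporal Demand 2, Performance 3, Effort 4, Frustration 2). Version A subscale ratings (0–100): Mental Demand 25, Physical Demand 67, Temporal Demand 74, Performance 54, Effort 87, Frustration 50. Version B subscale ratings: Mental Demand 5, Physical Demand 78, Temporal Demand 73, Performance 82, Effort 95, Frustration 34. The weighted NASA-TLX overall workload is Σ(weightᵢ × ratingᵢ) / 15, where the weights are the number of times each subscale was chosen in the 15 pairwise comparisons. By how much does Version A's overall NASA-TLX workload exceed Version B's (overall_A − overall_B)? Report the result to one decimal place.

-2.2

Version A weighted sum = 3·25 + 1·67 + 2·74 + 3·54 + 4·87 + 2·50 = 75 + 67 + 148 + 162 + 348 + 100 = 900; overall_A = 900/15 = 60.0000.
Version B weighted sum = 3·5 + 1·78 + 2·73 + 3·82 + 4·95 + 2·34 = 15 + 78 + 146 + 246 + 380 + 68 = 933; overall_B = 933/15 = 62.2000.
Difference = 60.0000 − 62.2000 = -2.2000 ≈ -2.2.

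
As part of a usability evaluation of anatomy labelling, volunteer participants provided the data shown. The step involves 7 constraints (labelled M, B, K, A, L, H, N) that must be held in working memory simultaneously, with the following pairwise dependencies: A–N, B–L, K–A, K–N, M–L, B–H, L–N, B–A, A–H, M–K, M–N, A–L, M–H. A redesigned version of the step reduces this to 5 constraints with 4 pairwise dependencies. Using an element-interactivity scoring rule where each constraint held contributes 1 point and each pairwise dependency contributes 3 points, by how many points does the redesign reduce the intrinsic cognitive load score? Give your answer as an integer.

29

Original: 7 × 1 + 13 × 3 = 7 + 39 = 46.
Redesigned: 5 × 1 + 4 × 3 = 5 + 12 = 17.
Reduction = 46 − 17 = 29.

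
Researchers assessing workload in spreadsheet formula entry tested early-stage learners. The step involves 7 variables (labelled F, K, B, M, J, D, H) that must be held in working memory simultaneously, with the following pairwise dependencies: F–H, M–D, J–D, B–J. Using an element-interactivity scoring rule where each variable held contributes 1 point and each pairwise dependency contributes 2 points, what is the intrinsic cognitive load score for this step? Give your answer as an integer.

15

Count of variables held simultaneously: 7.
Count of pairwise dependencies listed: 4.
Element contribution: 7 × 1 = 7.
Interaction contribution: 4 × 2 = 8.
Intrinsic load = 7 + 8 = 15.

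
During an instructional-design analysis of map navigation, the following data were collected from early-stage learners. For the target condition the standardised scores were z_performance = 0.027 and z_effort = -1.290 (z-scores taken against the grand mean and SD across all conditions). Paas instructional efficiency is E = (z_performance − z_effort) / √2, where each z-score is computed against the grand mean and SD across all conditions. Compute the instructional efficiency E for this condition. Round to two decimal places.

0.93

z_P − z_E = 0.027 − (-1.290) = 1.3170.
E = 1.3170 / √2 = 1.3170 / 1.41421 = 0.9313 ≈ 0.93.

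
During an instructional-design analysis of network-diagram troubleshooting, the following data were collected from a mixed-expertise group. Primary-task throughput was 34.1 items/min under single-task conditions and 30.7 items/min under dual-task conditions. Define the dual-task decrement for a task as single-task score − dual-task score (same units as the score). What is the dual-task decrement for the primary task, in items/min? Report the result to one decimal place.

Decrement = 34.1 − 30.7 = 3.4000 items/min ≈ 3.4 items/min.

3.4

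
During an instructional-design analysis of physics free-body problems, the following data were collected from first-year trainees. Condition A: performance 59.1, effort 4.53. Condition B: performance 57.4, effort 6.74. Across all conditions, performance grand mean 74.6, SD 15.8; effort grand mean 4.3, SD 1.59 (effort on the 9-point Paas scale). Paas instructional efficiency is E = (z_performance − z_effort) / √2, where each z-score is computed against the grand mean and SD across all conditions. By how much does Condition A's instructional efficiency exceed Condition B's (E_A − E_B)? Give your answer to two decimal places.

Condition A: z_P = (59.1 − 74.6)/15.8 = -0.9810; z_E = (4.53 − 4.3)/1.59 = 0.1447; E_A = (-0.9810 − 0.1447)/√2 = -0.7960.
Condition B: z_P = (57.4 − 74.6)/15.8 = -1.0886; z_E = (6.74 − 4.3)/1.59 = 1.5346; E_B = (-1.0886 − 1.5346)/√2 = -1.8549.
E_A − E_B = -0.7960 − (-1.8549) = 1.0589 ≈ 1.06.

1.06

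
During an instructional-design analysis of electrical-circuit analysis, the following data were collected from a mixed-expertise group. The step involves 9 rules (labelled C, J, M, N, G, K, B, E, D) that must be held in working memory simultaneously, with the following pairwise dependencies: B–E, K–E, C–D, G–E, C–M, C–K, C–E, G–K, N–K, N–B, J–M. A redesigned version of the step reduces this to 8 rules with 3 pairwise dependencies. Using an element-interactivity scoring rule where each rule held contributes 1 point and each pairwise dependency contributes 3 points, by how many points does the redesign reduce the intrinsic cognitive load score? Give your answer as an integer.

Original: 9 × 1 + 11 × 3 = 9 + 33 = 42.
Redesigned: 8 × 1 + 3 × 3 = 8 + 9 = 17.
Reduction = 42 − 17 = 25.

25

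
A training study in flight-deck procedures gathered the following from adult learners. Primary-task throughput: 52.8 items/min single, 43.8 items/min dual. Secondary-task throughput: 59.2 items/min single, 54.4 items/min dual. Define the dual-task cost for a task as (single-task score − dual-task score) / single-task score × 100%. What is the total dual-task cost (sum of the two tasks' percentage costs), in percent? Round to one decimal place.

25.2

Primary cost = (52.8 − 43.8) / 52.8 × 100% = 17.0455%.
Secondary cost = (59.2 − 54.4) / 59.2 × 100% = 8.1081%.
Total = 17.0455% + 8.1081% = 25.1536% ≈ 25.2%.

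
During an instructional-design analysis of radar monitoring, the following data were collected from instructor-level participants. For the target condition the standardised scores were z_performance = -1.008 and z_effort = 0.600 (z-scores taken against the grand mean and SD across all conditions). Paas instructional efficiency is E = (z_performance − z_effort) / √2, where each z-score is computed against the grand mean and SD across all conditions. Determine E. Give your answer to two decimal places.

z_P − z_E = -1.008 − 0.600 = -1.6080.
E = -1.6080 / √2 = -1.6080 / 1.41421 = -1.1370 ≈ -1.14.

-1.14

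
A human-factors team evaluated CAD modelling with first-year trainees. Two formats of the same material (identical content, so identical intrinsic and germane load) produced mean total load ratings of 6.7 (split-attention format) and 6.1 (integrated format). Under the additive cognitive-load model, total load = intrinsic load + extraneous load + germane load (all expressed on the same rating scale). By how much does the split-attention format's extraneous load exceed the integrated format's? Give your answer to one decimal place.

0.6

Intrinsic and germane load are equal across formats, so the difference in total load equals the difference in extraneous load.
Extraneous-load difference = 6.7 − 6.1 = 0.6.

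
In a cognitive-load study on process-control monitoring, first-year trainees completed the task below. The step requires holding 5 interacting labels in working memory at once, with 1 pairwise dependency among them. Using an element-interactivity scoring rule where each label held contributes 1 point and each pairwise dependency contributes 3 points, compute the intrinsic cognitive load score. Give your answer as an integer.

Element contribution: 5 × 1 = 5.
Interaction contribution: 1 × 3 = 3.
Intrinsic load = 5 + 3 = 8.

8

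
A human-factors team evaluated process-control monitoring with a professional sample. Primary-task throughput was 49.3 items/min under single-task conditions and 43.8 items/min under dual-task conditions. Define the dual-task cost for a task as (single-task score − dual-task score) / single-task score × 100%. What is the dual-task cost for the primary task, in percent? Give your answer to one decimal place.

11.2

Cost = (49.3 − 43.8) / 49.3 × 100%
     = 5.5000 / 49.3 × 100% = 11.1562%.
≈ 11.2%.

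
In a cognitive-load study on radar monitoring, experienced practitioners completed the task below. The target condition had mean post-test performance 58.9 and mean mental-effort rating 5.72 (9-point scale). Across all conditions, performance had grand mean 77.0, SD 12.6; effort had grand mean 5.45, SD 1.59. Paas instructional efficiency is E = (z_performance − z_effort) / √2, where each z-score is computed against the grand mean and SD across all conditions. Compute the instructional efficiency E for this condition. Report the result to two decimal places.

z_performance = (58.9 − 77.0) / 12.6 = -18.1000 / 12.6 = -1.4365.
z_effort = (5.72 − 5.45) / 1.59 = 0.2700 / 1.59 = 0.1698.
z_P − z_E = -1.4365 − 0.1698 = -1.6063.
E = -1.6063 / √2 = -1.6063 / 1.41421 = -1.1358 ≈ -1.14.

-1.14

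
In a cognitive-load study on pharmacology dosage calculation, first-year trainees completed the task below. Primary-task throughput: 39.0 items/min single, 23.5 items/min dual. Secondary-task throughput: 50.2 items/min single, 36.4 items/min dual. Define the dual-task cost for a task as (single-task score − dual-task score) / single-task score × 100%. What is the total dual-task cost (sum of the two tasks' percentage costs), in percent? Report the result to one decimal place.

67.2

Primary cost = (39.0 − 23.5) / 39.0 × 100% = 39.7436%.
Secondary cost = (50.2 − 36.4) / 50.2 × 100% = 27.4900%.
Total = 39.7436% + 27.4900% = 67.2336% ≈ 67.2%.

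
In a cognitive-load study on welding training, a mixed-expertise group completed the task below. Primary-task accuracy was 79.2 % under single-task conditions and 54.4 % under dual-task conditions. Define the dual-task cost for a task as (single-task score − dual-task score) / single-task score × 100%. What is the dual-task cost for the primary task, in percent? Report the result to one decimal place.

31.3

Cost = (79.2 − 54.4) / 79.2 × 100%
     = 24.8000 / 79.2 × 100% = 31.3131%.
≈ 31.3%.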